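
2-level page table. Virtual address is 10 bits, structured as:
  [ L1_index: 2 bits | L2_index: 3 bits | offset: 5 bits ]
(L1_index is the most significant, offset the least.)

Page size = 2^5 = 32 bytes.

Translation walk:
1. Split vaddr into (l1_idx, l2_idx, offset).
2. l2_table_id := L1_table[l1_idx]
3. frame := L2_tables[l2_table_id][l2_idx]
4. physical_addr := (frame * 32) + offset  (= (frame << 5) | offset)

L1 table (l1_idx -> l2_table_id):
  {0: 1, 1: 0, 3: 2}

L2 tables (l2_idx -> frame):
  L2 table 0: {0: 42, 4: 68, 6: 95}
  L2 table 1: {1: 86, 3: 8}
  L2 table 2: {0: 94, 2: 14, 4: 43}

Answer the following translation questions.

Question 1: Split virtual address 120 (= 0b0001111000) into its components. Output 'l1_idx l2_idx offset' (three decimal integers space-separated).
vaddr = 120 = 0b0001111000
  top 2 bits -> l1_idx = 0
  next 3 bits -> l2_idx = 3
  bottom 5 bits -> offset = 24

Answer: 0 3 24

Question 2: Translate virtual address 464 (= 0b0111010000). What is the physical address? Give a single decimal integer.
Answer: 3056

Derivation:
vaddr = 464 = 0b0111010000
Split: l1_idx=1, l2_idx=6, offset=16
L1[1] = 0
L2[0][6] = 95
paddr = 95 * 32 + 16 = 3056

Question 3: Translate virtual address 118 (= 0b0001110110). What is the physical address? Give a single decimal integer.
Answer: 278

Derivation:
vaddr = 118 = 0b0001110110
Split: l1_idx=0, l2_idx=3, offset=22
L1[0] = 1
L2[1][3] = 8
paddr = 8 * 32 + 22 = 278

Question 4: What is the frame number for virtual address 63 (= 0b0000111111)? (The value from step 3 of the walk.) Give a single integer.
vaddr = 63: l1_idx=0, l2_idx=1
L1[0] = 1; L2[1][1] = 86

Answer: 86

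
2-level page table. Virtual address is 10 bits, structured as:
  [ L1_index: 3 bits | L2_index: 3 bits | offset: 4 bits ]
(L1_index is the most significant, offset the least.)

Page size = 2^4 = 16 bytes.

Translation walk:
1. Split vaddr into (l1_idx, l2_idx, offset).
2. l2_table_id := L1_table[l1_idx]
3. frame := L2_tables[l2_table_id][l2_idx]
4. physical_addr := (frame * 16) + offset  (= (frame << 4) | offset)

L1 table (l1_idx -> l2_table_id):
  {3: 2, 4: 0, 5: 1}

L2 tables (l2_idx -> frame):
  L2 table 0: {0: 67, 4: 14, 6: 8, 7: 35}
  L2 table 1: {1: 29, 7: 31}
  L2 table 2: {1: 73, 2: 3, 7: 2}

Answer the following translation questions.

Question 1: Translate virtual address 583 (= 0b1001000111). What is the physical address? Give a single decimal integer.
vaddr = 583 = 0b1001000111
Split: l1_idx=4, l2_idx=4, offset=7
L1[4] = 0
L2[0][4] = 14
paddr = 14 * 16 + 7 = 231

Answer: 231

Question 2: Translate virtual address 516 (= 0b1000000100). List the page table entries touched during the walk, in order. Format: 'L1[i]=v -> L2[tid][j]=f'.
Answer: L1[4]=0 -> L2[0][0]=67

Derivation:
vaddr = 516 = 0b1000000100
Split: l1_idx=4, l2_idx=0, offset=4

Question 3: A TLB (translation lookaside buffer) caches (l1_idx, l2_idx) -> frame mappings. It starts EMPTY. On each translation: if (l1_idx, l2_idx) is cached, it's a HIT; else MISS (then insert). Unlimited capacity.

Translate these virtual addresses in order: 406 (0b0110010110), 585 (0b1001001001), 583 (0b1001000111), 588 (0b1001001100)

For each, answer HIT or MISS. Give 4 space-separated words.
vaddr=406: (3,1) not in TLB -> MISS, insert
vaddr=585: (4,4) not in TLB -> MISS, insert
vaddr=583: (4,4) in TLB -> HIT
vaddr=588: (4,4) in TLB -> HIT

Answer: MISS MISS HIT HIT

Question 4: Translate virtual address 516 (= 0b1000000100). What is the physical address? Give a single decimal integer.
vaddr = 516 = 0b1000000100
Split: l1_idx=4, l2_idx=0, offset=4
L1[4] = 0
L2[0][0] = 67
paddr = 67 * 16 + 4 = 1076

Answer: 1076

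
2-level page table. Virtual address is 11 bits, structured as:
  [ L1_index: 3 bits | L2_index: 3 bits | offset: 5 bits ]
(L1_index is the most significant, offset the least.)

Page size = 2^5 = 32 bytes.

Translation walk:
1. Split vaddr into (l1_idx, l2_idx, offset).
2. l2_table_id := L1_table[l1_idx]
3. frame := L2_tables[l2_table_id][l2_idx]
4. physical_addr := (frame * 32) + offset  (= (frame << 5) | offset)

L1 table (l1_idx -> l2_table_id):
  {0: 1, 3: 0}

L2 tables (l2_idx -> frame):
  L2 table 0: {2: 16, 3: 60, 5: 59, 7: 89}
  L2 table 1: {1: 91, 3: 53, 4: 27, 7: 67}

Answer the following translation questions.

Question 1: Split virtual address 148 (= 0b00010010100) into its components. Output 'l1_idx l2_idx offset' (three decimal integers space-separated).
Answer: 0 4 20

Derivation:
vaddr = 148 = 0b00010010100
  top 3 bits -> l1_idx = 0
  next 3 bits -> l2_idx = 4
  bottom 5 bits -> offset = 20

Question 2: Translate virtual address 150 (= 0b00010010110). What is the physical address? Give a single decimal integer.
Answer: 886

Derivation:
vaddr = 150 = 0b00010010110
Split: l1_idx=0, l2_idx=4, offset=22
L1[0] = 1
L2[1][4] = 27
paddr = 27 * 32 + 22 = 886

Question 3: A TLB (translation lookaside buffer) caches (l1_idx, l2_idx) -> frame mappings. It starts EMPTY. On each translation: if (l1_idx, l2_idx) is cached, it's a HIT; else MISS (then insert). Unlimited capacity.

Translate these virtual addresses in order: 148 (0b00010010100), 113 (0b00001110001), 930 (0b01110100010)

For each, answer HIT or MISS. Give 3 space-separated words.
vaddr=148: (0,4) not in TLB -> MISS, insert
vaddr=113: (0,3) not in TLB -> MISS, insert
vaddr=930: (3,5) not in TLB -> MISS, insert

Answer: MISS MISS MISS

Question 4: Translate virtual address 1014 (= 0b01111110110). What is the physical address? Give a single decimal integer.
Answer: 2870

Derivation:
vaddr = 1014 = 0b01111110110
Split: l1_idx=3, l2_idx=7, offset=22
L1[3] = 0
L2[0][7] = 89
paddr = 89 * 32 + 22 = 2870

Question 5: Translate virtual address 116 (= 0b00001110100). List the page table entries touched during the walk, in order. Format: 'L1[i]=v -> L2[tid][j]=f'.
vaddr = 116 = 0b00001110100
Split: l1_idx=0, l2_idx=3, offset=20

Answer: L1[0]=1 -> L2[1][3]=53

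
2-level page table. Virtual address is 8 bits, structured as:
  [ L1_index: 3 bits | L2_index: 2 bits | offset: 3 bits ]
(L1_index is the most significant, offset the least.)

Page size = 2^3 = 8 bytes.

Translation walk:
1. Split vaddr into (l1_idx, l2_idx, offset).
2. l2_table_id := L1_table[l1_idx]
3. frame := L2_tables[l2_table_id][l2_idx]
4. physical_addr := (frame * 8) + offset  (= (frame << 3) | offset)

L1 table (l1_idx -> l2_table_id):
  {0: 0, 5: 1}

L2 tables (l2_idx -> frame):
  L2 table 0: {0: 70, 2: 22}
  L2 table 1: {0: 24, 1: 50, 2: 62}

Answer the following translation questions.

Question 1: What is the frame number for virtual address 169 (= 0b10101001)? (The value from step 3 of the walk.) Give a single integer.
Answer: 50

Derivation:
vaddr = 169: l1_idx=5, l2_idx=1
L1[5] = 1; L2[1][1] = 50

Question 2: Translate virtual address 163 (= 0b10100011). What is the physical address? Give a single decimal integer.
Answer: 195

Derivation:
vaddr = 163 = 0b10100011
Split: l1_idx=5, l2_idx=0, offset=3
L1[5] = 1
L2[1][0] = 24
paddr = 24 * 8 + 3 = 195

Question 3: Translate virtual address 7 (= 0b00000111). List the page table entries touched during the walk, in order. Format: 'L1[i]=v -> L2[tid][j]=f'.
vaddr = 7 = 0b00000111
Split: l1_idx=0, l2_idx=0, offset=7

Answer: L1[0]=0 -> L2[0][0]=70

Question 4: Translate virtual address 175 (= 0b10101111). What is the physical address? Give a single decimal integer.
vaddr = 175 = 0b10101111
Split: l1_idx=5, l2_idx=1, offset=7
L1[5] = 1
L2[1][1] = 50
paddr = 50 * 8 + 7 = 407

Answer: 407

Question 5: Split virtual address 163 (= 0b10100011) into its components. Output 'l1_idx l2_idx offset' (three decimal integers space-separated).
vaddr = 163 = 0b10100011
  top 3 bits -> l1_idx = 5
  next 2 bits -> l2_idx = 0
  bottom 3 bits -> offset = 3

Answer: 5 0 3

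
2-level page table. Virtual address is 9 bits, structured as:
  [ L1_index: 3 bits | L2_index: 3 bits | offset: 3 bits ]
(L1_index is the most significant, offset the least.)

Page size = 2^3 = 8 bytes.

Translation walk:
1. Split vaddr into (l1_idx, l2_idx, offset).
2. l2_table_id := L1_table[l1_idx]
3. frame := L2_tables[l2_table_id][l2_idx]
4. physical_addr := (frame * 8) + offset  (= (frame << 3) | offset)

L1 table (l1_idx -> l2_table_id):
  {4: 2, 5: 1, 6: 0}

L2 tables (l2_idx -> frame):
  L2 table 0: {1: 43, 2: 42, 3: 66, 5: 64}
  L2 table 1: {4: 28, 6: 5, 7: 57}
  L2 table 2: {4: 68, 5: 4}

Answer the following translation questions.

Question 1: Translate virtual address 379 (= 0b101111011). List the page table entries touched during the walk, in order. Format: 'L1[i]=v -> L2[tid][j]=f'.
vaddr = 379 = 0b101111011
Split: l1_idx=5, l2_idx=7, offset=3

Answer: L1[5]=1 -> L2[1][7]=57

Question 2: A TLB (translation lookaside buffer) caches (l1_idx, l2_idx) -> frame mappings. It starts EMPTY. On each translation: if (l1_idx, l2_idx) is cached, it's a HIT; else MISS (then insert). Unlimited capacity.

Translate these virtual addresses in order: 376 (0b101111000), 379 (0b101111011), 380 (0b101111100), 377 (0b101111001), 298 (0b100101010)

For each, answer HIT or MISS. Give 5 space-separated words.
vaddr=376: (5,7) not in TLB -> MISS, insert
vaddr=379: (5,7) in TLB -> HIT
vaddr=380: (5,7) in TLB -> HIT
vaddr=377: (5,7) in TLB -> HIT
vaddr=298: (4,5) not in TLB -> MISS, insert

Answer: MISS HIT HIT HIT MISS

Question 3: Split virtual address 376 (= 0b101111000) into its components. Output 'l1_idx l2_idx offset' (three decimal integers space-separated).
vaddr = 376 = 0b101111000
  top 3 bits -> l1_idx = 5
  next 3 bits -> l2_idx = 7
  bottom 3 bits -> offset = 0

Answer: 5 7 0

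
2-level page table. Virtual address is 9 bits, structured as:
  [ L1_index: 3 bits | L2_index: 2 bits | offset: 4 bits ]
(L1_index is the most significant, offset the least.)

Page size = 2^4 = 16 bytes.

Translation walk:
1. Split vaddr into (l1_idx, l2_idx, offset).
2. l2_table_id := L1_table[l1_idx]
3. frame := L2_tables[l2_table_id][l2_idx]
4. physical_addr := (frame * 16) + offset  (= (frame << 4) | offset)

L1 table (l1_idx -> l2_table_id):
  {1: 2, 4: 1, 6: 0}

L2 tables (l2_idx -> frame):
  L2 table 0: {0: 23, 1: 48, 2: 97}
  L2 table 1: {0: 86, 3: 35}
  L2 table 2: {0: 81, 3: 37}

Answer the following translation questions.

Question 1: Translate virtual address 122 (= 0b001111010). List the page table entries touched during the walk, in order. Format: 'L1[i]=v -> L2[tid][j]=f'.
vaddr = 122 = 0b001111010
Split: l1_idx=1, l2_idx=3, offset=10

Answer: L1[1]=2 -> L2[2][3]=37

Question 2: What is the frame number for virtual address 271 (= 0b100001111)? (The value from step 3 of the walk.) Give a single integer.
Answer: 86

Derivation:
vaddr = 271: l1_idx=4, l2_idx=0
L1[4] = 1; L2[1][0] = 86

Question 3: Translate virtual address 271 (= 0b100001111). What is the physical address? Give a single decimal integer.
vaddr = 271 = 0b100001111
Split: l1_idx=4, l2_idx=0, offset=15
L1[4] = 1
L2[1][0] = 86
paddr = 86 * 16 + 15 = 1391

Answer: 1391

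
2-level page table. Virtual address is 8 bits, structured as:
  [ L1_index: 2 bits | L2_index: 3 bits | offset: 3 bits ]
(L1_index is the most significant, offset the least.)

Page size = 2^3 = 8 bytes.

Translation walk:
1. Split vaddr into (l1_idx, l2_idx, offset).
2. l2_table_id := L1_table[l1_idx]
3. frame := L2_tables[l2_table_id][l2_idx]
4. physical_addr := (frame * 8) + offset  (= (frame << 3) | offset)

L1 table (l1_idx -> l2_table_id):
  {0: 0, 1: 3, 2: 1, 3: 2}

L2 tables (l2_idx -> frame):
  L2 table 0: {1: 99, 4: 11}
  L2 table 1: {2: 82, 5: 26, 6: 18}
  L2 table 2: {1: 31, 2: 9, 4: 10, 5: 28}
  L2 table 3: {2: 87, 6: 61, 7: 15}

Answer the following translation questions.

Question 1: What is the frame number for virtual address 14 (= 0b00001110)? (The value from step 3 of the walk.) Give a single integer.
vaddr = 14: l1_idx=0, l2_idx=1
L1[0] = 0; L2[0][1] = 99

Answer: 99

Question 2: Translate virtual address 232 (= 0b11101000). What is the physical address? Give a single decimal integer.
vaddr = 232 = 0b11101000
Split: l1_idx=3, l2_idx=5, offset=0
L1[3] = 2
L2[2][5] = 28
paddr = 28 * 8 + 0 = 224

Answer: 224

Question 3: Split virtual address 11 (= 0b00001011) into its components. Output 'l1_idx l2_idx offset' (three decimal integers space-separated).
vaddr = 11 = 0b00001011
  top 2 bits -> l1_idx = 0
  next 3 bits -> l2_idx = 1
  bottom 3 bits -> offset = 3

Answer: 0 1 3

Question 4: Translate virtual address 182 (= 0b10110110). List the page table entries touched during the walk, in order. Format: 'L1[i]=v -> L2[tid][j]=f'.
vaddr = 182 = 0b10110110
Split: l1_idx=2, l2_idx=6, offset=6

Answer: L1[2]=1 -> L2[1][6]=18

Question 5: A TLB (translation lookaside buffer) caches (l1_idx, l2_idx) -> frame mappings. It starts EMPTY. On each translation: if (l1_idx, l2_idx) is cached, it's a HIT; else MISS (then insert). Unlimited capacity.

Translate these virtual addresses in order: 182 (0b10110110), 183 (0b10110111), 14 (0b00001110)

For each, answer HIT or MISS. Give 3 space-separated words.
vaddr=182: (2,6) not in TLB -> MISS, insert
vaddr=183: (2,6) in TLB -> HIT
vaddr=14: (0,1) not in TLB -> MISS, insert

Answer: MISS HIT MISS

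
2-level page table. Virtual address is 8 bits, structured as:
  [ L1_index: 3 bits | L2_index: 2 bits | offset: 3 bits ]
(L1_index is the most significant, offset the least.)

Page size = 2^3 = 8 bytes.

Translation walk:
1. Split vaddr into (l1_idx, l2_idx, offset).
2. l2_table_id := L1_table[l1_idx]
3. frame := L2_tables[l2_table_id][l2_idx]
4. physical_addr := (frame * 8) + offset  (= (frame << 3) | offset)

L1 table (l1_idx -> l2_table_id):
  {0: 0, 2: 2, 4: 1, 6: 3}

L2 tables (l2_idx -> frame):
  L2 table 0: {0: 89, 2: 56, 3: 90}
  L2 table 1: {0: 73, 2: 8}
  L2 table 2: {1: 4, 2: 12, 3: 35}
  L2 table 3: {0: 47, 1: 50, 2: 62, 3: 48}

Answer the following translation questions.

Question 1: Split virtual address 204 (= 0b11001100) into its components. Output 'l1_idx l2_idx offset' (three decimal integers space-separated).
Answer: 6 1 4

Derivation:
vaddr = 204 = 0b11001100
  top 3 bits -> l1_idx = 6
  next 2 bits -> l2_idx = 1
  bottom 3 bits -> offset = 4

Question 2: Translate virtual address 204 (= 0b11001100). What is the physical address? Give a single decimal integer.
Answer: 404

Derivation:
vaddr = 204 = 0b11001100
Split: l1_idx=6, l2_idx=1, offset=4
L1[6] = 3
L2[3][1] = 50
paddr = 50 * 8 + 4 = 404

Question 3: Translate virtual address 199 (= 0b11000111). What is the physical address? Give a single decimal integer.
Answer: 383

Derivation:
vaddr = 199 = 0b11000111
Split: l1_idx=6, l2_idx=0, offset=7
L1[6] = 3
L2[3][0] = 47
paddr = 47 * 8 + 7 = 383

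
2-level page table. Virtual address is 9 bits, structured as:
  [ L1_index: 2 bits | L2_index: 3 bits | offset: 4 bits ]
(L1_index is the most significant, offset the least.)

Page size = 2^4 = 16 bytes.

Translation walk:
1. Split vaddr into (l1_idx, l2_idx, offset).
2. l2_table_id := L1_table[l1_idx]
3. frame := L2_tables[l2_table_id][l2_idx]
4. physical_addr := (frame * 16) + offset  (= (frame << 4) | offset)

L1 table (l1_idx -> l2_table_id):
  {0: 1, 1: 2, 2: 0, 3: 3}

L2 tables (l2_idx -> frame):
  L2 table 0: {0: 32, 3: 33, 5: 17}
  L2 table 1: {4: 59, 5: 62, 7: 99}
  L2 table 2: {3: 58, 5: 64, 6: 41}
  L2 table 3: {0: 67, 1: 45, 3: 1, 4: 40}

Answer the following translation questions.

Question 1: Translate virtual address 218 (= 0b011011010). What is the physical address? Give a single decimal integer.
Answer: 1034

Derivation:
vaddr = 218 = 0b011011010
Split: l1_idx=1, l2_idx=5, offset=10
L1[1] = 2
L2[2][5] = 64
paddr = 64 * 16 + 10 = 1034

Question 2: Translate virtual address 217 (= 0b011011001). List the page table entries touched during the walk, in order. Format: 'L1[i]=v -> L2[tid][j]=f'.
vaddr = 217 = 0b011011001
Split: l1_idx=1, l2_idx=5, offset=9

Answer: L1[1]=2 -> L2[2][5]=64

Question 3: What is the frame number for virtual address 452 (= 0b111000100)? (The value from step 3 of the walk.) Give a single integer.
vaddr = 452: l1_idx=3, l2_idx=4
L1[3] = 3; L2[3][4] = 40

Answer: 40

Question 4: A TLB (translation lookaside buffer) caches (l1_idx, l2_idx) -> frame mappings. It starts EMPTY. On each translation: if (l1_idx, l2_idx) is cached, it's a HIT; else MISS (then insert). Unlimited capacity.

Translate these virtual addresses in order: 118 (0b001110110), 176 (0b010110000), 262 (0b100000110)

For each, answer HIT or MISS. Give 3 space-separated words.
vaddr=118: (0,7) not in TLB -> MISS, insert
vaddr=176: (1,3) not in TLB -> MISS, insert
vaddr=262: (2,0) not in TLB -> MISS, insert

Answer: MISS MISS MISS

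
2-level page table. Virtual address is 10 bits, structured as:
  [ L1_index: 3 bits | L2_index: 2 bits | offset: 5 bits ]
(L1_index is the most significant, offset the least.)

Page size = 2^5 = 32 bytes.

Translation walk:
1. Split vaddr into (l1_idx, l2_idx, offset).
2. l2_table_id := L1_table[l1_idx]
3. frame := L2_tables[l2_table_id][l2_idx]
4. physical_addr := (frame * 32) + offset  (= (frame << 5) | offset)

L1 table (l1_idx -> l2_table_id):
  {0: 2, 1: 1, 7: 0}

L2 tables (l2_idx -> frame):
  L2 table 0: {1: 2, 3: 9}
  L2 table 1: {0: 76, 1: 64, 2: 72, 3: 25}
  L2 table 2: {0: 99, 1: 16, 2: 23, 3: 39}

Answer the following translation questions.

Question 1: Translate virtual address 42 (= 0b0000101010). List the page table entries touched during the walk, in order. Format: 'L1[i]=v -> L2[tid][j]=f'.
Answer: L1[0]=2 -> L2[2][1]=16

Derivation:
vaddr = 42 = 0b0000101010
Split: l1_idx=0, l2_idx=1, offset=10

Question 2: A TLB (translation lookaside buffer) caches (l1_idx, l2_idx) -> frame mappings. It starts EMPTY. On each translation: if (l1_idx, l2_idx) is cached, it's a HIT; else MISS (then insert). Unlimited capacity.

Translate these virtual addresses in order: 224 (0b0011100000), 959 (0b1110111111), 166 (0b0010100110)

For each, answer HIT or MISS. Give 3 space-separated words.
vaddr=224: (1,3) not in TLB -> MISS, insert
vaddr=959: (7,1) not in TLB -> MISS, insert
vaddr=166: (1,1) not in TLB -> MISS, insert

Answer: MISS MISS MISS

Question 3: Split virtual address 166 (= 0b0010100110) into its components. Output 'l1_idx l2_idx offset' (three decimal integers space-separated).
vaddr = 166 = 0b0010100110
  top 3 bits -> l1_idx = 1
  next 2 bits -> l2_idx = 1
  bottom 5 bits -> offset = 6

Answer: 1 1 6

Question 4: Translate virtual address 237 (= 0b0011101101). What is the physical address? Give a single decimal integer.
Answer: 813

Derivation:
vaddr = 237 = 0b0011101101
Split: l1_idx=1, l2_idx=3, offset=13
L1[1] = 1
L2[1][3] = 25
paddr = 25 * 32 + 13 = 813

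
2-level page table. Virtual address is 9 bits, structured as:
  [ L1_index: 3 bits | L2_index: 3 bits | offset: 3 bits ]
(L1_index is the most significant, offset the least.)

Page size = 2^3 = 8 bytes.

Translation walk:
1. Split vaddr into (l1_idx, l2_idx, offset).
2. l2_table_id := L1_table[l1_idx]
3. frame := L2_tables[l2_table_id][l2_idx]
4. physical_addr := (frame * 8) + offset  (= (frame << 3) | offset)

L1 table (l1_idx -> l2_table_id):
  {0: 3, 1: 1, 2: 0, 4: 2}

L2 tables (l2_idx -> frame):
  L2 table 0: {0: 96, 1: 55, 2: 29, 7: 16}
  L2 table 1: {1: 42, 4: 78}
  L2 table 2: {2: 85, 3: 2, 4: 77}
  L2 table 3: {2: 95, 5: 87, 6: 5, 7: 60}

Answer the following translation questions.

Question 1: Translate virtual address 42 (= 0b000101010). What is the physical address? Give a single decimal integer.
Answer: 698

Derivation:
vaddr = 42 = 0b000101010
Split: l1_idx=0, l2_idx=5, offset=2
L1[0] = 3
L2[3][5] = 87
paddr = 87 * 8 + 2 = 698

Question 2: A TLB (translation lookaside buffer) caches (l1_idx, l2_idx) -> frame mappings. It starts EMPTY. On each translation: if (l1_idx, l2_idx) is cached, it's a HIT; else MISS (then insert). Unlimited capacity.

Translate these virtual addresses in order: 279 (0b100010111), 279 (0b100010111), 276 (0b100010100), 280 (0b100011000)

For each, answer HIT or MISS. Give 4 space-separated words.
vaddr=279: (4,2) not in TLB -> MISS, insert
vaddr=279: (4,2) in TLB -> HIT
vaddr=276: (4,2) in TLB -> HIT
vaddr=280: (4,3) not in TLB -> MISS, insert

Answer: MISS HIT HIT MISS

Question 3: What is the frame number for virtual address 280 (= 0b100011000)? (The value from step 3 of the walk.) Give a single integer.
Answer: 2

Derivation:
vaddr = 280: l1_idx=4, l2_idx=3
L1[4] = 2; L2[2][3] = 2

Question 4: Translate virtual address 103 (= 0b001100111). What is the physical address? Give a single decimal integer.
Answer: 631

Derivation:
vaddr = 103 = 0b001100111
Split: l1_idx=1, l2_idx=4, offset=7
L1[1] = 1
L2[1][4] = 78
paddr = 78 * 8 + 7 = 631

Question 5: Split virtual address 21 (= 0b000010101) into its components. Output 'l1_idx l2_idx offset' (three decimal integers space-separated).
Answer: 0 2 5

Derivation:
vaddr = 21 = 0b000010101
  top 3 bits -> l1_idx = 0
  next 3 bits -> l2_idx = 2
  bottom 3 bits -> offset = 5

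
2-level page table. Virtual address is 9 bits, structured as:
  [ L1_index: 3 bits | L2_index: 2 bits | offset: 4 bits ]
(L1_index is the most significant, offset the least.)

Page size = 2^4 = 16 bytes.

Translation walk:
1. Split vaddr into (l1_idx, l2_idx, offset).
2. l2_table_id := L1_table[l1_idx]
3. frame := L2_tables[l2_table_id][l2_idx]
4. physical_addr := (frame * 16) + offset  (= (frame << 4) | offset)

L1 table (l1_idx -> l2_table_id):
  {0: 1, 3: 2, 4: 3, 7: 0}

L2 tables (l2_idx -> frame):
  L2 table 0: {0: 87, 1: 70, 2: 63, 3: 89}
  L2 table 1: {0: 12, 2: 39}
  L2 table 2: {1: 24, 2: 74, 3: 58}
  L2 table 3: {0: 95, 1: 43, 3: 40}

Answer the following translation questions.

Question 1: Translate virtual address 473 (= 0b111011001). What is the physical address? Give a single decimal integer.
Answer: 1129

Derivation:
vaddr = 473 = 0b111011001
Split: l1_idx=7, l2_idx=1, offset=9
L1[7] = 0
L2[0][1] = 70
paddr = 70 * 16 + 9 = 1129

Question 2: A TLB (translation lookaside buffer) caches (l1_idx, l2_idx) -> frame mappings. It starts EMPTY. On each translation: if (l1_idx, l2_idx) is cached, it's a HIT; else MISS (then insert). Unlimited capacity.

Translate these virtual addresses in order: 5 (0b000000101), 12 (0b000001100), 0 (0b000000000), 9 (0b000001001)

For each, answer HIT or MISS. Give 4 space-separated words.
vaddr=5: (0,0) not in TLB -> MISS, insert
vaddr=12: (0,0) in TLB -> HIT
vaddr=0: (0,0) in TLB -> HIT
vaddr=9: (0,0) in TLB -> HIT

Answer: MISS HIT HIT HIT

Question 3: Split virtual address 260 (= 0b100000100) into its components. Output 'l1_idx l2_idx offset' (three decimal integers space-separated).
vaddr = 260 = 0b100000100
  top 3 bits -> l1_idx = 4
  next 2 bits -> l2_idx = 0
  bottom 4 bits -> offset = 4

Answer: 4 0 4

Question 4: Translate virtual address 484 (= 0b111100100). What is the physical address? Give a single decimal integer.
vaddr = 484 = 0b111100100
Split: l1_idx=7, l2_idx=2, offset=4
L1[7] = 0
L2[0][2] = 63
paddr = 63 * 16 + 4 = 1012

Answer: 1012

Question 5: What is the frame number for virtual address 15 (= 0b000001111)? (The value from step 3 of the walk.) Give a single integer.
Answer: 12

Derivation:
vaddr = 15: l1_idx=0, l2_idx=0
L1[0] = 1; L2[1][0] = 12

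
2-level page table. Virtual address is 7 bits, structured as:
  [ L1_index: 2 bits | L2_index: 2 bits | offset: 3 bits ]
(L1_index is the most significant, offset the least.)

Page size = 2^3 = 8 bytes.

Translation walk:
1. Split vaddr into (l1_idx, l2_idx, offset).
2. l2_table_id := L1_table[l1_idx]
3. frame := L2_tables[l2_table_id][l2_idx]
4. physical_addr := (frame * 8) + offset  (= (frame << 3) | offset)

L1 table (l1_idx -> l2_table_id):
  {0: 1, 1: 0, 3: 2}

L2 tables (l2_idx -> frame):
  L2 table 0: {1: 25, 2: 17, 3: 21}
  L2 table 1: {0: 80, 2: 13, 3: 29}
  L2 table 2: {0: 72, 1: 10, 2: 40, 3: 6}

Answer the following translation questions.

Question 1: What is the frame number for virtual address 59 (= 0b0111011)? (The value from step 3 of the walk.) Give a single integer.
vaddr = 59: l1_idx=1, l2_idx=3
L1[1] = 0; L2[0][3] = 21

Answer: 21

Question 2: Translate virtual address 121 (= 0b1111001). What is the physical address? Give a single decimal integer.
vaddr = 121 = 0b1111001
Split: l1_idx=3, l2_idx=3, offset=1
L1[3] = 2
L2[2][3] = 6
paddr = 6 * 8 + 1 = 49

Answer: 49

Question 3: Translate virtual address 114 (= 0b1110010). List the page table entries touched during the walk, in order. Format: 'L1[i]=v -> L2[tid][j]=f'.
Answer: L1[3]=2 -> L2[2][2]=40

Derivation:
vaddr = 114 = 0b1110010
Split: l1_idx=3, l2_idx=2, offset=2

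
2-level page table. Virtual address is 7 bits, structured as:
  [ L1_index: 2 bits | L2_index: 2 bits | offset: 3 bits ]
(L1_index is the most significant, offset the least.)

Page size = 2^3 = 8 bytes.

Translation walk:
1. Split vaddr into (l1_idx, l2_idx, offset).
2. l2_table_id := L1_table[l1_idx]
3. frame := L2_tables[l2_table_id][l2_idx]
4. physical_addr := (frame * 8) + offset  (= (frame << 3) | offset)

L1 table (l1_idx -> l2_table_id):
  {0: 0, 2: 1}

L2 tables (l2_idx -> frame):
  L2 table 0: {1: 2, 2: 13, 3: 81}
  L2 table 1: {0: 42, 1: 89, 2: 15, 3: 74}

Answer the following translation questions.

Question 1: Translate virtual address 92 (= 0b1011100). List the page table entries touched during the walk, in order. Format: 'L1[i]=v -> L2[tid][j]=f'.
Answer: L1[2]=1 -> L2[1][3]=74

Derivation:
vaddr = 92 = 0b1011100
Split: l1_idx=2, l2_idx=3, offset=4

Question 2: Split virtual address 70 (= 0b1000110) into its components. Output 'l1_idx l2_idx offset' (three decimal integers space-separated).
vaddr = 70 = 0b1000110
  top 2 bits -> l1_idx = 2
  next 2 bits -> l2_idx = 0
  bottom 3 bits -> offset = 6

Answer: 2 0 6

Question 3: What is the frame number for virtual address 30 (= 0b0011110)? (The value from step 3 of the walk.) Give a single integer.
Answer: 81

Derivation:
vaddr = 30: l1_idx=0, l2_idx=3
L1[0] = 0; L2[0][3] = 81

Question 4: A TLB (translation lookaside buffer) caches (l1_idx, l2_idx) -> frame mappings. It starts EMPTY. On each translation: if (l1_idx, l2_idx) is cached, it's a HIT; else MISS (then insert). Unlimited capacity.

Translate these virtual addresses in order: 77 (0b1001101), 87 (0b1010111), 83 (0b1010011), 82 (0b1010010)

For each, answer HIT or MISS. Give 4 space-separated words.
Answer: MISS MISS HIT HIT

Derivation:
vaddr=77: (2,1) not in TLB -> MISS, insert
vaddr=87: (2,2) not in TLB -> MISS, insert
vaddr=83: (2,2) in TLB -> HIT
vaddr=82: (2,2) in TLB -> HIT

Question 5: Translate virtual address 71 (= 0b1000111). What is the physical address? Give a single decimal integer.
Answer: 343

Derivation:
vaddr = 71 = 0b1000111
Split: l1_idx=2, l2_idx=0, offset=7
L1[2] = 1
L2[1][0] = 42
paddr = 42 * 8 + 7 = 343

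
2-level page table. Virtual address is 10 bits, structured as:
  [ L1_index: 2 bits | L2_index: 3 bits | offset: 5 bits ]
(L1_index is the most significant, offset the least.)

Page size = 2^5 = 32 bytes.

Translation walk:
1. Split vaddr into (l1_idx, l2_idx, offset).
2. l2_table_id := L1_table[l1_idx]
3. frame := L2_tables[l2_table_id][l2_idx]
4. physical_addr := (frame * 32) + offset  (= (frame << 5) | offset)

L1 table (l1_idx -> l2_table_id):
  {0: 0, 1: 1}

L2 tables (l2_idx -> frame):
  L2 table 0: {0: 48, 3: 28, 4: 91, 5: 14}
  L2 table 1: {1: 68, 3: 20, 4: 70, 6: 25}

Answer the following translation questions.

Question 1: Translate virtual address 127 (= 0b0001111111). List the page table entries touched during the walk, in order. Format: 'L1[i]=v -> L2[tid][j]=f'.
Answer: L1[0]=0 -> L2[0][3]=28

Derivation:
vaddr = 127 = 0b0001111111
Split: l1_idx=0, l2_idx=3, offset=31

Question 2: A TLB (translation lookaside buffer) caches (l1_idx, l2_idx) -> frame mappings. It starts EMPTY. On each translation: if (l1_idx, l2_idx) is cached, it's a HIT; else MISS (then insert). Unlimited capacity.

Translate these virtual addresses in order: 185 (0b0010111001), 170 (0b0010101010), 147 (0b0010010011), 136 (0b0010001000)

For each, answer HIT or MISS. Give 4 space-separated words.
Answer: MISS HIT MISS HIT

Derivation:
vaddr=185: (0,5) not in TLB -> MISS, insert
vaddr=170: (0,5) in TLB -> HIT
vaddr=147: (0,4) not in TLB -> MISS, insert
vaddr=136: (0,4) in TLB -> HIT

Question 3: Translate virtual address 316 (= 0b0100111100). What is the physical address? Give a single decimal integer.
Answer: 2204

Derivation:
vaddr = 316 = 0b0100111100
Split: l1_idx=1, l2_idx=1, offset=28
L1[1] = 1
L2[1][1] = 68
paddr = 68 * 32 + 28 = 2204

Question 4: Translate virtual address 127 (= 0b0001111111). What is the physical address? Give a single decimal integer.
Answer: 927

Derivation:
vaddr = 127 = 0b0001111111
Split: l1_idx=0, l2_idx=3, offset=31
L1[0] = 0
L2[0][3] = 28
paddr = 28 * 32 + 31 = 927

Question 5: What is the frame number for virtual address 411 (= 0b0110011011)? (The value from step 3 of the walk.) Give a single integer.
vaddr = 411: l1_idx=1, l2_idx=4
L1[1] = 1; L2[1][4] = 70

Answer: 70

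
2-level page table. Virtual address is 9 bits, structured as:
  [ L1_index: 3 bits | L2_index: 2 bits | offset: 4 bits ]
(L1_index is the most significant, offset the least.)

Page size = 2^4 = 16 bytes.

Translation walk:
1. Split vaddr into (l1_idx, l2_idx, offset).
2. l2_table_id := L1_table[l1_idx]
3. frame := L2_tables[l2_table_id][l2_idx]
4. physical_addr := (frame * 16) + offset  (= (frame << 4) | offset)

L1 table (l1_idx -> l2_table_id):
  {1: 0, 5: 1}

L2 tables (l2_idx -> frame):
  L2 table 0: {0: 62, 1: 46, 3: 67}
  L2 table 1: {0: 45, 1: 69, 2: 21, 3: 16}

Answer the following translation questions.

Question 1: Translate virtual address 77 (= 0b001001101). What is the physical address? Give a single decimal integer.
vaddr = 77 = 0b001001101
Split: l1_idx=1, l2_idx=0, offset=13
L1[1] = 0
L2[0][0] = 62
paddr = 62 * 16 + 13 = 1005

Answer: 1005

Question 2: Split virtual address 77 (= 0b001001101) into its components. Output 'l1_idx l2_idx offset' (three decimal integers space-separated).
Answer: 1 0 13

Derivation:
vaddr = 77 = 0b001001101
  top 3 bits -> l1_idx = 1
  next 2 bits -> l2_idx = 0
  bottom 4 bits -> offset = 13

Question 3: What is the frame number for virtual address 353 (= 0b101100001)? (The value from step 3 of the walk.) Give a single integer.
Answer: 21

Derivation:
vaddr = 353: l1_idx=5, l2_idx=2
L1[5] = 1; L2[1][2] = 21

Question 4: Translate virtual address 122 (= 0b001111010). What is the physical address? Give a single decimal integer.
vaddr = 122 = 0b001111010
Split: l1_idx=1, l2_idx=3, offset=10
L1[1] = 0
L2[0][3] = 67
paddr = 67 * 16 + 10 = 1082

Answer: 1082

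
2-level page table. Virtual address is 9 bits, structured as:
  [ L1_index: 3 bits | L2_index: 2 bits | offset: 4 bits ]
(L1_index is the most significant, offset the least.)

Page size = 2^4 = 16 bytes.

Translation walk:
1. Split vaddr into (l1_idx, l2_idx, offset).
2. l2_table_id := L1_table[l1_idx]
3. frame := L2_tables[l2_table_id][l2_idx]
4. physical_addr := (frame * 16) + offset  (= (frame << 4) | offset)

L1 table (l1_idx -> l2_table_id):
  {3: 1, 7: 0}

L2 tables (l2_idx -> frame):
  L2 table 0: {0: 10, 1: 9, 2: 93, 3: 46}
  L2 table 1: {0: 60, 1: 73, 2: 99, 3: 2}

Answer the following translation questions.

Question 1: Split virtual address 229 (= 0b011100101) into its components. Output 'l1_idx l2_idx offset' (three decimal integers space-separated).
vaddr = 229 = 0b011100101
  top 3 bits -> l1_idx = 3
  next 2 bits -> l2_idx = 2
  bottom 4 bits -> offset = 5

Answer: 3 2 5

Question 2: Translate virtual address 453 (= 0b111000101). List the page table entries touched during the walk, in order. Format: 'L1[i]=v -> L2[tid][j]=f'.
vaddr = 453 = 0b111000101
Split: l1_idx=7, l2_idx=0, offset=5

Answer: L1[7]=0 -> L2[0][0]=10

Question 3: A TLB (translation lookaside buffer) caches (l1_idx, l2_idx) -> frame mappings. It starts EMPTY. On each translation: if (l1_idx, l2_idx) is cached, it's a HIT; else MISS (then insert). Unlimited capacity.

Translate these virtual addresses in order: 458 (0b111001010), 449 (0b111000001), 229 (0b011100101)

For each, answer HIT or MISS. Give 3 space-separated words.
Answer: MISS HIT MISS

Derivation:
vaddr=458: (7,0) not in TLB -> MISS, insert
vaddr=449: (7,0) in TLB -> HIT
vaddr=229: (3,2) not in TLB -> MISS, insert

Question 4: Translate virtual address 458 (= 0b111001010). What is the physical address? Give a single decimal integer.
vaddr = 458 = 0b111001010
Split: l1_idx=7, l2_idx=0, offset=10
L1[7] = 0
L2[0][0] = 10
paddr = 10 * 16 + 10 = 170

Answer: 170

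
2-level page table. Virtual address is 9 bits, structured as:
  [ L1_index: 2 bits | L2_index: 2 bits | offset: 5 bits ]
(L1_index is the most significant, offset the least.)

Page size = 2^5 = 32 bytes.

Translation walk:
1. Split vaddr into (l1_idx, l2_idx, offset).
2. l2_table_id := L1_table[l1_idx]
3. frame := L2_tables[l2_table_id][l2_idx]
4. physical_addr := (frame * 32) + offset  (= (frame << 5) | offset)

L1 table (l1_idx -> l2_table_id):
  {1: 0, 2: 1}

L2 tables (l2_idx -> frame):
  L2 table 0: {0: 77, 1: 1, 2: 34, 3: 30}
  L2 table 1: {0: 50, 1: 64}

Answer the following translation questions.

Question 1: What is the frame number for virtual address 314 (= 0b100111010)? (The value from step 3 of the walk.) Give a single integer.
Answer: 64

Derivation:
vaddr = 314: l1_idx=2, l2_idx=1
L1[2] = 1; L2[1][1] = 64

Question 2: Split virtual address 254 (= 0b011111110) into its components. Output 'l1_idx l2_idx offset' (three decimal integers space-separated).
Answer: 1 3 30

Derivation:
vaddr = 254 = 0b011111110
  top 2 bits -> l1_idx = 1
  next 2 bits -> l2_idx = 3
  bottom 5 bits -> offset = 30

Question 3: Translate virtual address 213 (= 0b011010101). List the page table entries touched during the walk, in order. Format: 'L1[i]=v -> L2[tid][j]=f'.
vaddr = 213 = 0b011010101
Split: l1_idx=1, l2_idx=2, offset=21

Answer: L1[1]=0 -> L2[0][2]=34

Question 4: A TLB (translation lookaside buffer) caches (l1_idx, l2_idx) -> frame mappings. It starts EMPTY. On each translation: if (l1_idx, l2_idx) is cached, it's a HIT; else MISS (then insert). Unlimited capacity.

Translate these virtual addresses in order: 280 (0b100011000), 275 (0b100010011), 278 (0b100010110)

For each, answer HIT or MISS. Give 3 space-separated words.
Answer: MISS HIT HIT

Derivation:
vaddr=280: (2,0) not in TLB -> MISS, insert
vaddr=275: (2,0) in TLB -> HIT
vaddr=278: (2,0) in TLB -> HIT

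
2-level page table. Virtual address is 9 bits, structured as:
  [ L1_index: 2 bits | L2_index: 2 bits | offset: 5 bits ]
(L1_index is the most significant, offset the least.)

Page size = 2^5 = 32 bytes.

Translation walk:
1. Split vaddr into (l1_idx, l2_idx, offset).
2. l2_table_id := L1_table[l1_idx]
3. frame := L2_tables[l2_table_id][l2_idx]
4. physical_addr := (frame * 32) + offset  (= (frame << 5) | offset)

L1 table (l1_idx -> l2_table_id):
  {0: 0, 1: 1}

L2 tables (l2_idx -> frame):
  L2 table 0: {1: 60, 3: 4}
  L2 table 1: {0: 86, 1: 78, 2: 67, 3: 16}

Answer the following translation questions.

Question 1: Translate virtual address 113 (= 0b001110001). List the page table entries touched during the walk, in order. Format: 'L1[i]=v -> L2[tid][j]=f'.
vaddr = 113 = 0b001110001
Split: l1_idx=0, l2_idx=3, offset=17

Answer: L1[0]=0 -> L2[0][3]=4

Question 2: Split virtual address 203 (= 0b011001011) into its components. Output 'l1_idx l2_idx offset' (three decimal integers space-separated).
vaddr = 203 = 0b011001011
  top 2 bits -> l1_idx = 1
  next 2 bits -> l2_idx = 2
  bottom 5 bits -> offset = 11

Answer: 1 2 11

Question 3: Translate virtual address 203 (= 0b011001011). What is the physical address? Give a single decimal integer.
Answer: 2155

Derivation:
vaddr = 203 = 0b011001011
Split: l1_idx=1, l2_idx=2, offset=11
L1[1] = 1
L2[1][2] = 67
paddr = 67 * 32 + 11 = 2155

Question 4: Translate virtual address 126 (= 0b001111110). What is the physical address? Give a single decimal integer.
Answer: 158

Derivation:
vaddr = 126 = 0b001111110
Split: l1_idx=0, l2_idx=3, offset=30
L1[0] = 0
L2[0][3] = 4
paddr = 4 * 32 + 30 = 158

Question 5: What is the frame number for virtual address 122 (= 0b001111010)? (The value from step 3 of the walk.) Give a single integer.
Answer: 4

Derivation:
vaddr = 122: l1_idx=0, l2_idx=3
L1[0] = 0; L2[0][3] = 4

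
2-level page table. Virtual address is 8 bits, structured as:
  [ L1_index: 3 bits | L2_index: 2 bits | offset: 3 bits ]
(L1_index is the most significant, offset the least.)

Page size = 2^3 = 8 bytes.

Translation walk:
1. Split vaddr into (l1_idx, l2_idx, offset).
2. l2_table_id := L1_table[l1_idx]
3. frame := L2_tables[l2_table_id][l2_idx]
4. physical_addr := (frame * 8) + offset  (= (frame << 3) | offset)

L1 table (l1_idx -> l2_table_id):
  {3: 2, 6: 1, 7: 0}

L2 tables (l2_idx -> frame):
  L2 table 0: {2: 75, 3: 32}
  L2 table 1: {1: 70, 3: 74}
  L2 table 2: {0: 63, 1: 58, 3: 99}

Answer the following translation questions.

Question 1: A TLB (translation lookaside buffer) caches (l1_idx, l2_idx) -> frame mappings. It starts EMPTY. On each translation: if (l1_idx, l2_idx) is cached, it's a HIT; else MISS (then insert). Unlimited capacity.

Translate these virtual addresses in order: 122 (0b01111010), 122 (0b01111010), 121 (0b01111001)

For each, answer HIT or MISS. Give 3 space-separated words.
vaddr=122: (3,3) not in TLB -> MISS, insert
vaddr=122: (3,3) in TLB -> HIT
vaddr=121: (3,3) in TLB -> HIT

Answer: MISS HIT HIT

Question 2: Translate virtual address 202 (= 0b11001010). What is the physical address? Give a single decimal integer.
Answer: 562

Derivation:
vaddr = 202 = 0b11001010
Split: l1_idx=6, l2_idx=1, offset=2
L1[6] = 1
L2[1][1] = 70
paddr = 70 * 8 + 2 = 562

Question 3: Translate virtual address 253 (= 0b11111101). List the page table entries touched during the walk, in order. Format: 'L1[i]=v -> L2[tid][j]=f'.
vaddr = 253 = 0b11111101
Split: l1_idx=7, l2_idx=3, offset=5

Answer: L1[7]=0 -> L2[0][3]=32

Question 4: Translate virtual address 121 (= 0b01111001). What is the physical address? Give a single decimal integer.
vaddr = 121 = 0b01111001
Split: l1_idx=3, l2_idx=3, offset=1
L1[3] = 2
L2[2][3] = 99
paddr = 99 * 8 + 1 = 793

Answer: 793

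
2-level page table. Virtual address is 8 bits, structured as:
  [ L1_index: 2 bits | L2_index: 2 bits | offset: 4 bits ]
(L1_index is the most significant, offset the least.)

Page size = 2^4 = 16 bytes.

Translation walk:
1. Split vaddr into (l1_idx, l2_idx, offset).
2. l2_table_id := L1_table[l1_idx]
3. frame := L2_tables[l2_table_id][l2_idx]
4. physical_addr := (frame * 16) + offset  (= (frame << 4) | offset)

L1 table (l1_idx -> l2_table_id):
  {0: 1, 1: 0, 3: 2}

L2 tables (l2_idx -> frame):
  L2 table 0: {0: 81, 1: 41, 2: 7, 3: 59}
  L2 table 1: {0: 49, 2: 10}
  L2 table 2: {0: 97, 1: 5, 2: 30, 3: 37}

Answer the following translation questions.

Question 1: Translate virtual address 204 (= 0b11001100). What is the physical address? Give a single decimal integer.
Answer: 1564

Derivation:
vaddr = 204 = 0b11001100
Split: l1_idx=3, l2_idx=0, offset=12
L1[3] = 2
L2[2][0] = 97
paddr = 97 * 16 + 12 = 1564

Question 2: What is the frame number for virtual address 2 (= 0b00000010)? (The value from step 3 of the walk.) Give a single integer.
vaddr = 2: l1_idx=0, l2_idx=0
L1[0] = 1; L2[1][0] = 49

Answer: 49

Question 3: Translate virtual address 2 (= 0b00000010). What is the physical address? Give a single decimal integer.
Answer: 786

Derivation:
vaddr = 2 = 0b00000010
Split: l1_idx=0, l2_idx=0, offset=2
L1[0] = 1
L2[1][0] = 49
paddr = 49 * 16 + 2 = 786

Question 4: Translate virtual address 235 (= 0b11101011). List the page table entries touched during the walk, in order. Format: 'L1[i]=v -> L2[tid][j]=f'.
vaddr = 235 = 0b11101011
Split: l1_idx=3, l2_idx=2, offset=11

Answer: L1[3]=2 -> L2[2][2]=30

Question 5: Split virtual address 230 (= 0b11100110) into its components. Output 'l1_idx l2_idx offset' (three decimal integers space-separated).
vaddr = 230 = 0b11100110
  top 2 bits -> l1_idx = 3
  next 2 bits -> l2_idx = 2
  bottom 4 bits -> offset = 6

Answer: 3 2 6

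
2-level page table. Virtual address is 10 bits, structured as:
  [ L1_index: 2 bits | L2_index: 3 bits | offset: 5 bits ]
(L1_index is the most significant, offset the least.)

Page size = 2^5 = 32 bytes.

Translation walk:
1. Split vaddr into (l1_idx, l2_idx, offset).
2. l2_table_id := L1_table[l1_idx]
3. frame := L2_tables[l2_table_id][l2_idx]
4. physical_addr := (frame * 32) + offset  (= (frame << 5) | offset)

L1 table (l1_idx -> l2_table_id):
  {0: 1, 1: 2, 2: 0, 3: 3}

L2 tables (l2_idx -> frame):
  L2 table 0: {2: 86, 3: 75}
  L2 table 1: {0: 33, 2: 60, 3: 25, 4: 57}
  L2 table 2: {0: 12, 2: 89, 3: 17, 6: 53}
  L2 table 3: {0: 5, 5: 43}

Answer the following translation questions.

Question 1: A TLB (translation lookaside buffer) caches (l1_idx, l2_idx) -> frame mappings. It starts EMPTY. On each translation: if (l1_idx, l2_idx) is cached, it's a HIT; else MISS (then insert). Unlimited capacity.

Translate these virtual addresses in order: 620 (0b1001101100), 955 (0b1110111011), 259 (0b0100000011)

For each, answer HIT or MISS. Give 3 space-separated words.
vaddr=620: (2,3) not in TLB -> MISS, insert
vaddr=955: (3,5) not in TLB -> MISS, insert
vaddr=259: (1,0) not in TLB -> MISS, insert

Answer: MISS MISS MISS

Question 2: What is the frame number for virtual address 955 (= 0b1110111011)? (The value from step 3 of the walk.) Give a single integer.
Answer: 43

Derivation:
vaddr = 955: l1_idx=3, l2_idx=5
L1[3] = 3; L2[3][5] = 43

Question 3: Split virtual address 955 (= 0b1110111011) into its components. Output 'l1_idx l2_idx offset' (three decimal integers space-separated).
Answer: 3 5 27

Derivation:
vaddr = 955 = 0b1110111011
  top 2 bits -> l1_idx = 3
  next 3 bits -> l2_idx = 5
  bottom 5 bits -> offset = 27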